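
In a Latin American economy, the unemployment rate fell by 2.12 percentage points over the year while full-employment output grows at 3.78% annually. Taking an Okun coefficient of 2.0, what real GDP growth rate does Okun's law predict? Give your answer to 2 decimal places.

8.02%

Growth-rate Okun's law: g_Y = g_Y* - β × Δu.
g_Y = 3.78 - 2.0 × (-2.12) = 3.78 + 4.24 = 8.02%, i.e. 8.02% to 2 d.p.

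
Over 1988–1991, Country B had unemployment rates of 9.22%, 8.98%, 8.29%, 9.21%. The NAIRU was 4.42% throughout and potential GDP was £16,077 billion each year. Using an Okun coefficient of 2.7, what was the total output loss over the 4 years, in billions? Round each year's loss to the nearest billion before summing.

£7,822 billion

Year 1988: gap = -2.7 × (9.22 - 4.42) = -12.96%, loss ≈ 16077 × 12.96/100 ≈ 2084.
Year 1989: gap = -2.7 × (8.98 - 4.42) = -12.312%, loss ≈ 16077 × 12.312/100 ≈ 1979.
Year 1990: gap = -2.7 × (8.29 - 4.42) = -10.449%, loss ≈ 16077 × 10.449/100 ≈ 1680.
Year 1991: gap = -2.7 × (9.21 - 4.42) = -12.933%, loss ≈ 16077 × 12.933/100 ≈ 2079.
Total lost output = 2084 + 1979 + 1680 + 2079 = 7822 billion.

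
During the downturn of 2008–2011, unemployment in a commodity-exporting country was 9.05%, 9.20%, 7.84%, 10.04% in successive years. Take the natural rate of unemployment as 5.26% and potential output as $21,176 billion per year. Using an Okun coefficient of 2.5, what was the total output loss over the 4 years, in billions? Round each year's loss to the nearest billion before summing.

Year 2008: gap = -2.5 × (9.05 - 5.26) = -9.475%, loss ≈ 21176 × 9.475/100 ≈ 2006.
Year 2009: gap = -2.5 × (9.2 - 5.26) = -9.85%, loss ≈ 21176 × 9.85/100 ≈ 2086.
Year 2010: gap = -2.5 × (7.84 - 5.26) = -6.45%, loss ≈ 21176 × 6.45/100 ≈ 1366.
Year 2011: gap = -2.5 × (10.04 - 5.26) = -11.95%, loss ≈ 21176 × 11.95/100 ≈ 2531.
Total lost output = 2006 + 2086 + 1366 + 2531 = 7989 billion.

$7,989 billion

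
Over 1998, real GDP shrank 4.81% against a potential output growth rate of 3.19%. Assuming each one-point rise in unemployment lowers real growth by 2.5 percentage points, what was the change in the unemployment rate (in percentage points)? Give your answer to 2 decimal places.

3.20 percentage points

Growth-rate Okun's law: g_Y = g_Y* - β × Δu, so Δu = (g_Y* - g_Y)/β.
Δu = (3.19 + 4.81)/2.5 = 8/2.5 = 3.20 percentage points.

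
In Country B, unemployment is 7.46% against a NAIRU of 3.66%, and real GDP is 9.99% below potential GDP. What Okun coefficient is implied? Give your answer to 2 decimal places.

Okun's law: output gap = -β × (u - u*).
-9.99 = -β × (7.46 - 3.66) = -β × 3.8, so β = 9.99/3.8 = 2.63.

β ≈ 2.63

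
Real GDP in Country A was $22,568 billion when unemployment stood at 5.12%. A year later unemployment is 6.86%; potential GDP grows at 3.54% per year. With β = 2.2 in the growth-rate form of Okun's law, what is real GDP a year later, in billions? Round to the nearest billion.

$22,503 billion

Δu = 6.86 - 5.12 = 1.74 points.
Okun's law (growth form): g_Y = g_Y* - β × Δu = 3.54 - 2.2 × (1.74) = 3.54 - 3.828 = -0.288%.
Real GDP in the next year = 22568 × (1 - 0.288/100) = 22568 × 0.99712 ≈ 22503 billion.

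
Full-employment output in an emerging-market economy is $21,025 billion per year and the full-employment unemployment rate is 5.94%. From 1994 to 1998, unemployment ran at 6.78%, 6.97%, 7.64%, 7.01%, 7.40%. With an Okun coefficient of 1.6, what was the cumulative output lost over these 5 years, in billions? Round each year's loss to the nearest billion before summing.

$2,052 billion

Year 1994: gap = -1.6 × (6.78 - 5.94) = -1.344%, loss ≈ 21025 × 1.344/100 ≈ 283.
Year 1995: gap = -1.6 × (6.97 - 5.94) = -1.648%, loss ≈ 21025 × 1.648/100 ≈ 346.
Year 1996: gap = -1.6 × (7.64 - 5.94) = -2.72%, loss ≈ 21025 × 2.72/100 ≈ 572.
Year 1997: gap = -1.6 × (7.01 - 5.94) = -1.712%, loss ≈ 21025 × 1.712/100 ≈ 360.
Year 1998: gap = -1.6 × (7.4 - 5.94) = -2.336%, loss ≈ 21025 × 2.336/100 ≈ 491.
Total lost output = 283 + 346 + 572 + 360 + 491 = 2052 billion.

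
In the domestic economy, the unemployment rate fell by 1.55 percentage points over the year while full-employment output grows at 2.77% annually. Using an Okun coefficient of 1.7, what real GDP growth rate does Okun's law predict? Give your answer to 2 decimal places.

5.41%

Growth-rate Okun's law: g_Y = g_Y* - β × Δu.
g_Y = 2.77 - 1.7 × (-1.55) = 2.77 + 2.635 = 5.405%, i.e. 5.41% to 2 d.p.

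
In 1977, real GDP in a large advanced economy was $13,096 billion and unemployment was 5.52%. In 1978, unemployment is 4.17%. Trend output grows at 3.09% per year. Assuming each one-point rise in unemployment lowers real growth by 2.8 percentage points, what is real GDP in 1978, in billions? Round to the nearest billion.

$13,996 billion

Δu = 4.17 - 5.52 = -1.35 points.
Okun's law (growth form): g_Y = g_Y* - β × Δu = 3.09 - 2.8 × (-1.35) = 3.09 + 3.78 = 6.87%.
Real GDP in the next year = 13096 × (1 + 6.87/100) = 13096 × 1.0687 ≈ 13996 billion.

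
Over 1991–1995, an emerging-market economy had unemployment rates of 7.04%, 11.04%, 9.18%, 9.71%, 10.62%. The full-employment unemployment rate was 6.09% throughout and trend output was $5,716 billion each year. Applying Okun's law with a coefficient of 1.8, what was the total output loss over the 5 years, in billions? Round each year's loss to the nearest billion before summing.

Year 1991: gap = -1.8 × (7.04 - 6.09) = -1.71%, loss ≈ 5716 × 1.71/100 ≈ 98.
Year 1992: gap = -1.8 × (11.04 - 6.09) = -8.91%, loss ≈ 5716 × 8.91/100 ≈ 509.
Year 1993: gap = -1.8 × (9.18 - 6.09) = -5.562%, loss ≈ 5716 × 5.562/100 ≈ 318.
Year 1994: gap = -1.8 × (9.71 - 6.09) = -6.516%, loss ≈ 5716 × 6.516/100 ≈ 372.
Year 1995: gap = -1.8 × (10.62 - 6.09) = -8.154%, loss ≈ 5716 × 8.154/100 ≈ 466.
Total lost output = 98 + 509 + 318 + 372 + 466 = 1763 billion.

$1,763 billion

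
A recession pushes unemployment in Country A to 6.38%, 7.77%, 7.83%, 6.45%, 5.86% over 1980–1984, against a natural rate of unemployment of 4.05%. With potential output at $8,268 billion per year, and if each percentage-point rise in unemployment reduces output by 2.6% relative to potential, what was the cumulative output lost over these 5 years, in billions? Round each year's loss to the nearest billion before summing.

Year 1980: gap = -2.6 × (6.38 - 4.05) = -6.058%, loss ≈ 8268 × 6.058/100 ≈ 501.
Year 1981: gap = -2.6 × (7.77 - 4.05) = -9.672%, loss ≈ 8268 × 9.672/100 ≈ 800.
Year 1982: gap = -2.6 × (7.83 - 4.05) = -9.828%, loss ≈ 8268 × 9.828/100 ≈ 813.
Year 1983: gap = -2.6 × (6.45 - 4.05) = -6.24%, loss ≈ 8268 × 6.24/100 ≈ 516.
Year 1984: gap = -2.6 × (5.86 - 4.05) = -4.706%, loss ≈ 8268 × 4.706/100 ≈ 389.
Total lost output = 501 + 800 + 813 + 516 + 389 = 3019 billion.

$3,019 billion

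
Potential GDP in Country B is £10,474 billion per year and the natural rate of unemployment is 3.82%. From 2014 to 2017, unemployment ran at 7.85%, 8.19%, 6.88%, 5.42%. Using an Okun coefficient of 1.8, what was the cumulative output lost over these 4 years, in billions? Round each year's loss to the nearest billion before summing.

£2,463 billion

Year 2014: gap = -1.8 × (7.85 - 3.82) = -7.254%, loss ≈ 10474 × 7.254/100 ≈ 760.
Year 2015: gap = -1.8 × (8.19 - 3.82) = -7.866%, loss ≈ 10474 × 7.866/100 ≈ 824.
Year 2016: gap = -1.8 × (6.88 - 3.82) = -5.508%, loss ≈ 10474 × 5.508/100 ≈ 577.
Year 2017: gap = -1.8 × (5.42 - 3.82) = -2.88%, loss ≈ 10474 × 2.88/100 ≈ 302.
Total lost output = 760 + 824 + 577 + 302 = 2463 billion.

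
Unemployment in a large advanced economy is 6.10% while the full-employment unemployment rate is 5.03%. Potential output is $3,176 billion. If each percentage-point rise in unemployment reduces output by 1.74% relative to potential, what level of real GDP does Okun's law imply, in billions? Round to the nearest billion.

Unemployment gap = 6.1 - 5.03 = 1.07 points, so the output gap is -1.74 × 1.07 = -1.8618%.
Actual GDP = 3176 × (1 - 1.8618/100) = 3176 × 0.981382 ≈ 3117 billion.

$3,117 billion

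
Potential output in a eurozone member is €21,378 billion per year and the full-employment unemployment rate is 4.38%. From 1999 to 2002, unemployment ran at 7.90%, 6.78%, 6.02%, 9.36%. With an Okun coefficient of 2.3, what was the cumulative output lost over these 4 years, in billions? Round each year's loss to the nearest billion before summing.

Year 1999: gap = -2.3 × (7.9 - 4.38) = -8.096%, loss ≈ 21378 × 8.096/100 ≈ 1731.
Year 2000: gap = -2.3 × (6.78 - 4.38) = -5.52%, loss ≈ 21378 × 5.52/100 ≈ 1180.
Year 2001: gap = -2.3 × (6.02 - 4.38) = -3.772%, loss ≈ 21378 × 3.772/100 ≈ 806.
Year 2002: gap = -2.3 × (9.36 - 4.38) = -11.454%, loss ≈ 21378 × 11.454/100 ≈ 2449.
Total lost output = 1731 + 1180 + 806 + 2449 = 6166 billion.

€6,166 billion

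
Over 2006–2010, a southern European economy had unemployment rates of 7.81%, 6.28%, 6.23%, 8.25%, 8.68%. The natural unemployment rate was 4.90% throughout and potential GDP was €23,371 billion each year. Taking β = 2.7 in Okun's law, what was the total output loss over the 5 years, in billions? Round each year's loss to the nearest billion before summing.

€8,045 billion

Year 2006: gap = -2.7 × (7.81 - 4.9) = -7.857%, loss ≈ 23371 × 7.857/100 ≈ 1836.
Year 2007: gap = -2.7 × (6.28 - 4.9) = -3.726%, loss ≈ 23371 × 3.726/100 ≈ 871.
Year 2008: gap = -2.7 × (6.23 - 4.9) = -3.591%, loss ≈ 23371 × 3.591/100 ≈ 839.
Year 2009: gap = -2.7 × (8.25 - 4.9) = -9.045%, loss ≈ 23371 × 9.045/100 ≈ 2114.
Year 2010: gap = -2.7 × (8.68 - 4.9) = -10.206%, loss ≈ 23371 × 10.206/100 ≈ 2385.
Total lost output = 1836 + 871 + 839 + 2114 + 2385 = 8045 billion.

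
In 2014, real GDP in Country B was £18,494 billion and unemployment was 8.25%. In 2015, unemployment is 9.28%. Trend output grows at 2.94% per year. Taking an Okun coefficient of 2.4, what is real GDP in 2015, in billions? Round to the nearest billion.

Δu = 9.28 - 8.25 = 1.03 points.
Okun's law (growth form): g_Y = g_Y* - β × Δu = 2.94 - 2.4 × (1.03) = 2.94 - 2.472 = 0.468%.
Real GDP in the next year = 18494 × (1 + 0.468/100) = 18494 × 1.00468 ≈ 18581 billion.

£18,581 billion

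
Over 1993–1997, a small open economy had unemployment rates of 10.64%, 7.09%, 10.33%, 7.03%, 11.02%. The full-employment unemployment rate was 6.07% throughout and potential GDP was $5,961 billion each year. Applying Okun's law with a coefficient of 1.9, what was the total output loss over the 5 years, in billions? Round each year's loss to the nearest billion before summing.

Year 1993: gap = -1.9 × (10.64 - 6.07) = -8.683%, loss ≈ 5961 × 8.683/100 ≈ 518.
Year 1994: gap = -1.9 × (7.09 - 6.07) = -1.938%, loss ≈ 5961 × 1.938/100 ≈ 116.
Year 1995: gap = -1.9 × (10.33 - 6.07) = -8.094%, loss ≈ 5961 × 8.094/100 ≈ 482.
Year 1996: gap = -1.9 × (7.03 - 6.07) = -1.824%, loss ≈ 5961 × 1.824/100 ≈ 109.
Year 1997: gap = -1.9 × (11.02 - 6.07) = -9.405%, loss ≈ 5961 × 9.405/100 ≈ 561.
Total lost output = 518 + 116 + 482 + 109 + 561 = 1786 billion.

$1,786 billion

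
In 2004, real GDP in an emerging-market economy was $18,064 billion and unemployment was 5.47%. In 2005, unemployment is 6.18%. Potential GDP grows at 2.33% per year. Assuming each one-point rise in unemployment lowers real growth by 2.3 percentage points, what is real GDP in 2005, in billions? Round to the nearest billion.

Δu = 6.18 - 5.47 = 0.71 points.
Okun's law (growth form): g_Y = g_Y* - β × Δu = 2.33 - 2.3 × (0.71) = 2.33 - 1.633 = 0.697%.
Real GDP in the next year = 18064 × (1 + 0.697/100) = 18064 × 1.00697 ≈ 18190 billion.

$18,190 billion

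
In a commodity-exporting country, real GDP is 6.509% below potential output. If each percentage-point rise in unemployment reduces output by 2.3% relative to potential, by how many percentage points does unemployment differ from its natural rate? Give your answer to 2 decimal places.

Okun's law: output gap = -β × (u - u*), so u - u* = -(output gap)/β.
u - u* = -(-6.509)/2.3 = 2.83 percentage points.

2.83 percentage points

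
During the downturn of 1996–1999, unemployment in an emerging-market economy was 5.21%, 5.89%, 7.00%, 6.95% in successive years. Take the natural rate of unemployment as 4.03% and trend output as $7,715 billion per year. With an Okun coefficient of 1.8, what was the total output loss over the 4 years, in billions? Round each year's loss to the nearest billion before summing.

$1,240 billion

Year 1996: gap = -1.8 × (5.21 - 4.03) = -2.124%, loss ≈ 7715 × 2.124/100 ≈ 164.
Year 1997: gap = -1.8 × (5.89 - 4.03) = -3.348%, loss ≈ 7715 × 3.348/100 ≈ 258.
Year 1998: gap = -1.8 × (7 - 4.03) = -5.346%, loss ≈ 7715 × 5.346/100 ≈ 412.
Year 1999: gap = -1.8 × (6.95 - 4.03) = -5.256%, loss ≈ 7715 × 5.256/100 ≈ 406.
Total lost output = 164 + 258 + 412 + 406 = 1240 billion.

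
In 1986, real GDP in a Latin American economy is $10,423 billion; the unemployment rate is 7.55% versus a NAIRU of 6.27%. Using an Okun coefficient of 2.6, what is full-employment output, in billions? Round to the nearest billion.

$10,782 billion

Unemployment gap = 7.55 - 6.27 = 1.28 points, so output gap = -2.6 × 1.28 = -3.328%.
Since Y = Y* × (1 + gap/100), Y* = 10423/0.96672 ≈ 10782 billion.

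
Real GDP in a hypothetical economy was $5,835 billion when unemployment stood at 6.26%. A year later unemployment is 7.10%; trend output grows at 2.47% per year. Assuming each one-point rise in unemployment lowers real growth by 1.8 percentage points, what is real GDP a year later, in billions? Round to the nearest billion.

Δu = 7.1 - 6.26 = 0.84 points.
Okun's law (growth form): g_Y = g_Y* - β × Δu = 2.47 - 1.8 × (0.84) = 2.47 - 1.512 = 0.958%.
Real GDP in the next year = 5835 × (1 + 0.958/100) = 5835 × 1.00958 ≈ 5891 billion.

$5,891 billion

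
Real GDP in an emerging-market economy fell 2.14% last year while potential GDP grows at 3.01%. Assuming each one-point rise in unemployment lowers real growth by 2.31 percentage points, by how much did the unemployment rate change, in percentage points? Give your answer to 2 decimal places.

Growth-rate Okun's law: g_Y = g_Y* - β × Δu, so Δu = (g_Y* - g_Y)/β.
Δu = (3.01 + 2.14)/2.31 = 5.15/2.31 = 2.23 percentage points.

2.23 percentage points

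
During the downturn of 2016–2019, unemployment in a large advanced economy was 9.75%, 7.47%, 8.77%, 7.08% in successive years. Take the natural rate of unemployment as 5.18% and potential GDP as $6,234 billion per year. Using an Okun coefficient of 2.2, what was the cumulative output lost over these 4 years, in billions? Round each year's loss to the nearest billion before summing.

Year 2016: gap = -2.2 × (9.75 - 5.18) = -10.054%, loss ≈ 6234 × 10.054/100 ≈ 627.
Year 2017: gap = -2.2 × (7.47 - 5.18) = -5.038%, loss ≈ 6234 × 5.038/100 ≈ 314.
Year 2018: gap = -2.2 × (8.77 - 5.18) = -7.898%, loss ≈ 6234 × 7.898/100 ≈ 492.
Year 2019: gap = -2.2 × (7.08 - 5.18) = -4.18%, loss ≈ 6234 × 4.18/100 ≈ 261.
Total lost output = 627 + 314 + 492 + 261 = 1694 billion.

$1,694 billion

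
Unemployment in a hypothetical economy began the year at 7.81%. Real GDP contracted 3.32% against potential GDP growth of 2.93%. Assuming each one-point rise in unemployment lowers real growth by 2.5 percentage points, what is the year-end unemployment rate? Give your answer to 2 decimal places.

10.31%

Growth-rate Okun's law: g_Y = g_Y* - β × Δu, so Δu = (g_Y* - g_Y)/β.
Δu = (2.93 + 3.32)/2.5 = 6.25/2.5 = 2.50 percentage points.
Year-end unemployment = 7.81 + 2.5 = 10.31%.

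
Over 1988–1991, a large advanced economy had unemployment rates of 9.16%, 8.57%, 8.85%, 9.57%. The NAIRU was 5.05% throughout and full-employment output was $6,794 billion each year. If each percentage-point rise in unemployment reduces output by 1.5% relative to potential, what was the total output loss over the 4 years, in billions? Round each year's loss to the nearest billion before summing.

$1,626 billion

Year 1988: gap = -1.5 × (9.16 - 5.05) = -6.165%, loss ≈ 6794 × 6.165/100 ≈ 419.
Year 1989: gap = -1.5 × (8.57 - 5.05) = -5.28%, loss ≈ 6794 × 5.28/100 ≈ 359.
Year 1990: gap = -1.5 × (8.85 - 5.05) = -5.7%, loss ≈ 6794 × 5.7/100 ≈ 387.
Year 1991: gap = -1.5 × (9.57 - 5.05) = -6.78%, loss ≈ 6794 × 6.78/100 ≈ 461.
Total lost output = 419 + 359 + 387 + 461 = 1626 billion.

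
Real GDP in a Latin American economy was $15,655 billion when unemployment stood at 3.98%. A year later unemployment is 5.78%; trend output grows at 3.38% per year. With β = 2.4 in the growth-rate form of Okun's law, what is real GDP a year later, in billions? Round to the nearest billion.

Δu = 5.78 - 3.98 = 1.8 points.
Okun's law (growth form): g_Y = g_Y* - β × Δu = 3.38 - 2.4 × (1.80) = 3.38 - 4.32 = -0.94%.
Real GDP in the next year = 15655 × (1 - 0.94/100) = 15655 × 0.9906 ≈ 15508 billion.

$15,508 billion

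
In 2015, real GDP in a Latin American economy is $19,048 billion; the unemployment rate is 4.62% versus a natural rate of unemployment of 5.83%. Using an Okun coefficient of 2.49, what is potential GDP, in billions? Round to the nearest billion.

$18,491 billion

Unemployment gap = 4.62 - 5.83 = -1.21 points, so output gap = -2.49 × (-1.21) = 3.0129%.
Since Y = Y* × (1 + gap/100), Y* = 19048/1.030129 ≈ 18491 billion.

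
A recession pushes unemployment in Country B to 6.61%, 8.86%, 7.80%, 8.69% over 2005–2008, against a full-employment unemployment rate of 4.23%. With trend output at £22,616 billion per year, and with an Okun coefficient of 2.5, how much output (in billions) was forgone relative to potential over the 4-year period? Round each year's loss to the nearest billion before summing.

£8,504 billion

Year 2005: gap = -2.5 × (6.61 - 4.23) = -5.95%, loss ≈ 22616 × 5.95/100 ≈ 1346.
Year 2006: gap = -2.5 × (8.86 - 4.23) = -11.575%, loss ≈ 22616 × 11.575/100 ≈ 2618.
Year 2007: gap = -2.5 × (7.8 - 4.23) = -8.925%, loss ≈ 22616 × 8.925/100 ≈ 2018.
Year 2008: gap = -2.5 × (8.69 - 4.23) = -11.15%, loss ≈ 22616 × 11.15/100 ≈ 2522.
Total lost output = 1346 + 2618 + 2018 + 2522 = 8504 billion.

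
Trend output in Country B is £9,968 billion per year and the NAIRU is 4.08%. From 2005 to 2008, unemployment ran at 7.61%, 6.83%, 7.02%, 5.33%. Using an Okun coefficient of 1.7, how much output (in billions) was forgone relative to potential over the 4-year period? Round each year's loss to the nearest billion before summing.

Year 2005: gap = -1.7 × (7.61 - 4.08) = -6.001%, loss ≈ 9968 × 6.001/100 ≈ 598.
Year 2006: gap = -1.7 × (6.83 - 4.08) = -4.675%, loss ≈ 9968 × 4.675/100 ≈ 466.
Year 2007: gap = -1.7 × (7.02 - 4.08) = -4.998%, loss ≈ 9968 × 4.998/100 ≈ 498.
Year 2008: gap = -1.7 × (5.33 - 4.08) = -2.125%, loss ≈ 9968 × 2.125/100 ≈ 212.
Total lost output = 598 + 466 + 498 + 212 = 1774 billion.

£1,774 billion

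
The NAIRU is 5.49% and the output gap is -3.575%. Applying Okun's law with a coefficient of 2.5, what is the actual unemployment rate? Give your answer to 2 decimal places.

From Okun's law, u - u* = -(output gap)/β = -(-3.575)/2.5 = 1.43 points.
So u = 5.49 + 1.43 = 6.92%.

6.92%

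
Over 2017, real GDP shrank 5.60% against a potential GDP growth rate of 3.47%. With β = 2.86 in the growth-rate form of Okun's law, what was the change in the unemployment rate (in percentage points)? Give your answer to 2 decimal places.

Growth-rate Okun's law: g_Y = g_Y* - β × Δu, so Δu = (g_Y* - g_Y)/β.
Δu = (3.47 + 5.6)/2.86 = 9.07/2.86 = 3.17 percentage points.

3.17 percentage points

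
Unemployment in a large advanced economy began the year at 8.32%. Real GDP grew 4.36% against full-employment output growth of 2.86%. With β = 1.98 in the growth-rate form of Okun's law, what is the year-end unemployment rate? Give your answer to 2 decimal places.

Growth-rate Okun's law: g_Y = g_Y* - β × Δu, so Δu = (g_Y* - g_Y)/β.
Δu = (2.86 - 4.36)/1.98 = -1.5/1.98 = -0.76 percentage points.
Year-end unemployment = 8.32 - 0.76 = 7.56%.

7.56%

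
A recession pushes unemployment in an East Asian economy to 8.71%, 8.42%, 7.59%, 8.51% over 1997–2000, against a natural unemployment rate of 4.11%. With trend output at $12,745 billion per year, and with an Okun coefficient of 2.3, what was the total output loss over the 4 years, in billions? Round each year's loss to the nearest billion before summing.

$4,921 billion

Year 1997: gap = -2.3 × (8.71 - 4.11) = -10.58%, loss ≈ 12745 × 10.58/100 ≈ 1348.
Year 1998: gap = -2.3 × (8.42 - 4.11) = -9.913%, loss ≈ 12745 × 9.913/100 ≈ 1263.
Year 1999: gap = -2.3 × (7.59 - 4.11) = -8.004%, loss ≈ 12745 × 8.004/100 ≈ 1020.
Year 2000: gap = -2.3 × (8.51 - 4.11) = -10.12%, loss ≈ 12745 × 10.12/100 ≈ 1290.
Total lost output = 1348 + 1263 + 1020 + 1290 = 4921 billion.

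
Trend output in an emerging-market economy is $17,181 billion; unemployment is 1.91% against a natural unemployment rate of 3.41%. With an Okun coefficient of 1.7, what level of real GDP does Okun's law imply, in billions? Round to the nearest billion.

Unemployment gap = 1.91 - 3.41 = -1.5 points, so the output gap is -1.7 × (-1.5) = 2.55%.
Actual GDP = 17181 × (1 + 2.55/100) = 17181 × 1.0255 ≈ 17619 billion.

$17,619 billion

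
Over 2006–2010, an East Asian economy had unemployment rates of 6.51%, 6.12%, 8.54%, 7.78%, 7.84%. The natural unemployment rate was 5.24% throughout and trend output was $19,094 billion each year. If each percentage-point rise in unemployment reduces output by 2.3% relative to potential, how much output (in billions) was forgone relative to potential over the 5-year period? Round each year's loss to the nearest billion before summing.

Year 2006: gap = -2.3 × (6.51 - 5.24) = -2.921%, loss ≈ 19094 × 2.921/100 ≈ 558.
Year 2007: gap = -2.3 × (6.12 - 5.24) = -2.024%, loss ≈ 19094 × 2.024/100 ≈ 386.
Year 2008: gap = -2.3 × (8.54 - 5.24) = -7.59%, loss ≈ 19094 × 7.59/100 ≈ 1449.
Year 2009: gap = -2.3 × (7.78 - 5.24) = -5.842%, loss ≈ 19094 × 5.842/100 ≈ 1115.
Year 2010: gap = -2.3 × (7.84 - 5.24) = -5.98%, loss ≈ 19094 × 5.98/100 ≈ 1142.
Total lost output = 558 + 386 + 1449 + 1115 + 1142 = 4650 billion.

$4,650 billion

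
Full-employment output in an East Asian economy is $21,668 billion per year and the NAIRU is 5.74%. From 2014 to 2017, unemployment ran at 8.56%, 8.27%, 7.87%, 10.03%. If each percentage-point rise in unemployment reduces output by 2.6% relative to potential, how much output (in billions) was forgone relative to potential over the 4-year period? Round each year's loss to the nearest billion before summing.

Year 2014: gap = -2.6 × (8.56 - 5.74) = -7.332%, loss ≈ 21668 × 7.332/100 ≈ 1589.
Year 2015: gap = -2.6 × (8.27 - 5.74) = -6.578%, loss ≈ 21668 × 6.578/100 ≈ 1425.
Year 2016: gap = -2.6 × (7.87 - 5.74) = -5.538%, loss ≈ 21668 × 5.538/100 ≈ 1200.
Year 2017: gap = -2.6 × (10.03 - 5.74) = -11.154%, loss ≈ 21668 × 11.154/100 ≈ 2417.
Total lost output = 1589 + 1425 + 1200 + 2417 = 6631 billion.

$6,631 billion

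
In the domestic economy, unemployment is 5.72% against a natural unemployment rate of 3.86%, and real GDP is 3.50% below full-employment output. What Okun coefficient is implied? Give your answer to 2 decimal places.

β ≈ 1.88

Okun's law: output gap = -β × (u - u*).
-3.50 = -β × (5.72 - 3.86) = -β × 1.86, so β = 3.5/1.86 = 1.88.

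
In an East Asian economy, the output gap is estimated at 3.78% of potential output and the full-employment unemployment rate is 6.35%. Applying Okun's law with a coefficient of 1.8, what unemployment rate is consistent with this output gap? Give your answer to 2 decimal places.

4.25%

From Okun's law, u - u* = -(output gap)/β = -(3.78)/1.8 = -2.1 points.
So u = 6.35 - 2.1 = 4.25%.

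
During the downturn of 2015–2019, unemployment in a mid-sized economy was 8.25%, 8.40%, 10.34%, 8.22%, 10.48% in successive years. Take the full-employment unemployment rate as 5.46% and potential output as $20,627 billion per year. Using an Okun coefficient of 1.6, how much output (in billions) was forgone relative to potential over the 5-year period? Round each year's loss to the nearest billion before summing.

$6,070 billion

Year 2015: gap = -1.6 × (8.25 - 5.46) = -4.464%, loss ≈ 20627 × 4.464/100 ≈ 921.
Year 2016: gap = -1.6 × (8.4 - 5.46) = -4.704%, loss ≈ 20627 × 4.704/100 ≈ 970.
Year 2017: gap = -1.6 × (10.34 - 5.46) = -7.808%, loss ≈ 20627 × 7.808/100 ≈ 1611.
Year 2018: gap = -1.6 × (8.22 - 5.46) = -4.416%, loss ≈ 20627 × 4.416/100 ≈ 911.
Year 2019: gap = -1.6 × (10.48 - 5.46) = -8.032%, loss ≈ 20627 × 8.032/100 ≈ 1657.
Total lost output = 921 + 970 + 1611 + 911 + 1657 = 6070 billion.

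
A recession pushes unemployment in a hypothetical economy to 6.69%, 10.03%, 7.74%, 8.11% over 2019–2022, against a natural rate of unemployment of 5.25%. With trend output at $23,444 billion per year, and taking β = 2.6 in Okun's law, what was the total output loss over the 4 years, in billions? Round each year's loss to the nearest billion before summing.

$7,053 billion

Year 2019: gap = -2.6 × (6.69 - 5.25) = -3.744%, loss ≈ 23444 × 3.744/100 ≈ 878.
Year 2020: gap = -2.6 × (10.03 - 5.25) = -12.428%, loss ≈ 23444 × 12.428/100 ≈ 2914.
Year 2021: gap = -2.6 × (7.74 - 5.25) = -6.474%, loss ≈ 23444 × 6.474/100 ≈ 1518.
Year 2022: gap = -2.6 × (8.11 - 5.25) = -7.436%, loss ≈ 23444 × 7.436/100 ≈ 1743.
Total lost output = 878 + 2914 + 1518 + 1743 = 7053 billion.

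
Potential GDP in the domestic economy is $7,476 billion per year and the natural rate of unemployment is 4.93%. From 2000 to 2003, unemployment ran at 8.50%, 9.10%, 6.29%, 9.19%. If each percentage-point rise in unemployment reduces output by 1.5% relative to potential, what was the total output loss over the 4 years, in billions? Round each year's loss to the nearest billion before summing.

$1,499 billion

Year 2000: gap = -1.5 × (8.5 - 4.93) = -5.355%, loss ≈ 7476 × 5.355/100 ≈ 400.
Year 2001: gap = -1.5 × (9.1 - 4.93) = -6.255%, loss ≈ 7476 × 6.255/100 ≈ 468.
Year 2002: gap = -1.5 × (6.29 - 4.93) = -2.04%, loss ≈ 7476 × 2.04/100 ≈ 153.
Year 2003: gap = -1.5 × (9.19 - 4.93) = -6.39%, loss ≈ 7476 × 6.39/100 ≈ 478.
Total lost output = 400 + 468 + 153 + 478 = 1499 billion.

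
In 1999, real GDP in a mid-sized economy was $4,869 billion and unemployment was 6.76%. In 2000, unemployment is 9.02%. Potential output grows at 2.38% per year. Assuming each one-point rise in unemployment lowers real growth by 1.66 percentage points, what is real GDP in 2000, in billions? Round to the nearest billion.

$4,802 billion

Δu = 9.02 - 6.76 = 2.26 points.
Okun's law (growth form): g_Y = g_Y* - β × Δu = 2.38 - 1.66 × (2.26) = 2.38 - 3.7516 = -1.3716%.
Real GDP in the next year = 4869 × (1 - 1.3716/100) = 4869 × 0.986284 ≈ 4802 billion.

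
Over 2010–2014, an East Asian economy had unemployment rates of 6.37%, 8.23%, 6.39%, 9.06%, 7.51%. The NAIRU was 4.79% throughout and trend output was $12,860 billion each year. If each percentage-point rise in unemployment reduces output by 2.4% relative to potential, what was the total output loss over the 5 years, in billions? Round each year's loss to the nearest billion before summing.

Year 2010: gap = -2.4 × (6.37 - 4.79) = -3.792%, loss ≈ 12860 × 3.792/100 ≈ 488.
Year 2011: gap = -2.4 × (8.23 - 4.79) = -8.256%, loss ≈ 12860 × 8.256/100 ≈ 1062.
Year 2012: gap = -2.4 × (6.39 - 4.79) = -3.84%, loss ≈ 12860 × 3.84/100 ≈ 494.
Year 2013: gap = -2.4 × (9.06 - 4.79) = -10.248%, loss ≈ 12860 × 10.248/100 ≈ 1318.
Year 2014: gap = -2.4 × (7.51 - 4.79) = -6.528%, loss ≈ 12860 × 6.528/100 ≈ 840.
Total lost output = 488 + 1062 + 494 + 1318 + 840 = 4202 billion.

$4,202 billion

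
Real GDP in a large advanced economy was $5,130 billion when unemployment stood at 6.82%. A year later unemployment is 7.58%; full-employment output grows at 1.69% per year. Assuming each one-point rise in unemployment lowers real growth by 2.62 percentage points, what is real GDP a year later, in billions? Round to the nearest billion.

Δu = 7.58 - 6.82 = 0.76 points.
Okun's law (growth form): g_Y = g_Y* - β × Δu = 1.69 - 2.62 × (0.76) = 1.69 - 1.9912 = -0.3012%.
Real GDP in the next year = 5130 × (1 - 0.3012/100) = 5130 × 0.996988 ≈ 5115 billion.

$5,115 billion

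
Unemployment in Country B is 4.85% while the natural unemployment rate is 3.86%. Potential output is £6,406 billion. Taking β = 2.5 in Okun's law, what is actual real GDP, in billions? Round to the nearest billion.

£6,247 billion

Unemployment gap = 4.85 - 3.86 = 0.99 points, so the output gap is -2.5 × 0.99 = -2.475%.
Actual GDP = 6406 × (1 - 2.475/100) = 6406 × 0.97525 ≈ 6247 billion.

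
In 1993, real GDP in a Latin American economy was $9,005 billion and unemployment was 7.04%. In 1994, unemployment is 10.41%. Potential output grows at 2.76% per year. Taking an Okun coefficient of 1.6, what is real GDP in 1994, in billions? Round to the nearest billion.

Δu = 10.41 - 7.04 = 3.37 points.
Okun's law (growth form): g_Y = g_Y* - β × Δu = 2.76 - 1.6 × (3.37) = 2.76 - 5.392 = -2.632%.
Real GDP in the next year = 9005 × (1 - 2.632/100) = 9005 × 0.97368 ≈ 8768 billion.

$8,768 billion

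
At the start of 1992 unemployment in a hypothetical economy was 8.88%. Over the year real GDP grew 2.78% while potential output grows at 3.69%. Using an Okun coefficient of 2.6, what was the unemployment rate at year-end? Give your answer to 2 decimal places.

Growth-rate Okun's law: g_Y = g_Y* - β × Δu, so Δu = (g_Y* - g_Y)/β.
Δu = (3.69 - 2.78)/2.6 = 0.91/2.6 = 0.35 percentage points.
Year-end unemployment = 8.88 + 0.35 = 9.23%.

9.23%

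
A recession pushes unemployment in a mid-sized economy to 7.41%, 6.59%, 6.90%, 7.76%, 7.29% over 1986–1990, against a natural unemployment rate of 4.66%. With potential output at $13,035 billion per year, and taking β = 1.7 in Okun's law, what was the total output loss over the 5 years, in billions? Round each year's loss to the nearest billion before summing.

Year 1986: gap = -1.7 × (7.41 - 4.66) = -4.675%, loss ≈ 13035 × 4.675/100 ≈ 609.
Year 1987: gap = -1.7 × (6.59 - 4.66) = -3.281%, loss ≈ 13035 × 3.281/100 ≈ 428.
Year 1988: gap = -1.7 × (6.9 - 4.66) = -3.808%, loss ≈ 13035 × 3.808/100 ≈ 496.
Year 1989: gap = -1.7 × (7.76 - 4.66) = -5.27%, loss ≈ 13035 × 5.27/100 ≈ 687.
Year 1990: gap = -1.7 × (7.29 - 4.66) = -4.471%, loss ≈ 13035 × 4.471/100 ≈ 583.
Total lost output = 609 + 428 + 496 + 687 + 583 = 2803 billion.

$2,803 billion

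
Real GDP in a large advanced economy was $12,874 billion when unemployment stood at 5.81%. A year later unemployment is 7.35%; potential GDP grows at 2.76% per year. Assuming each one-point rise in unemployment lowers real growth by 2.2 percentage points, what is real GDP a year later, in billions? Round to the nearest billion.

Δu = 7.35 - 5.81 = 1.54 points.
Okun's law (growth form): g_Y = g_Y* - β × Δu = 2.76 - 2.2 × (1.54) = 2.76 - 3.388 = -0.628%.
Real GDP in the next year = 12874 × (1 - 0.628/100) = 12874 × 0.99372 ≈ 12793 billion.

$12,793 billion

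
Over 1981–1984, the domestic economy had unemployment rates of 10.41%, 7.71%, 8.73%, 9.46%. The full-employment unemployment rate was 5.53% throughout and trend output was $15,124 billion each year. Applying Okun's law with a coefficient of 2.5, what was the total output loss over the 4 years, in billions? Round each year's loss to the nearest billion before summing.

Year 1981: gap = -2.5 × (10.41 - 5.53) = -12.2%, loss ≈ 15124 × 12.2/100 ≈ 1845.
Year 1982: gap = -2.5 × (7.71 - 5.53) = -5.45%, loss ≈ 15124 × 5.45/100 ≈ 824.
Year 1983: gap = -2.5 × (8.73 - 5.53) = -8%, loss ≈ 15124 × 8/100 ≈ 1210.
Year 1984: gap = -2.5 × (9.46 - 5.53) = -9.825%, loss ≈ 15124 × 9.825/100 ≈ 1486.
Total lost output = 1845 + 824 + 1210 + 1486 = 5365 billion.

$5,365 billion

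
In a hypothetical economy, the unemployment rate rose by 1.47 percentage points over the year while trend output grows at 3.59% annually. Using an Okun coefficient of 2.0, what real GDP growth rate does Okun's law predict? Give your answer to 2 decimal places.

Growth-rate Okun's law: g_Y = g_Y* - β × Δu.
g_Y = 3.59 - 2.0 × (1.47) = 3.59 - 2.94 = 0.65%, i.e. 0.65% to 2 d.p.

0.65%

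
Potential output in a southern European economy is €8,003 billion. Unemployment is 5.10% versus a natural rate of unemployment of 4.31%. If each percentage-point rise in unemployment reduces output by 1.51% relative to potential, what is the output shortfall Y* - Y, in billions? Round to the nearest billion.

Output gap = -1.51 × (5.1 - 4.31) = -1.51 × 0.79 = -1.1929%.
Actual GDP ≈ 8003 × 0.988071 ≈ 7908 billion, so the shortfall is 8003 - 7908 = 95 billion.

€95 billion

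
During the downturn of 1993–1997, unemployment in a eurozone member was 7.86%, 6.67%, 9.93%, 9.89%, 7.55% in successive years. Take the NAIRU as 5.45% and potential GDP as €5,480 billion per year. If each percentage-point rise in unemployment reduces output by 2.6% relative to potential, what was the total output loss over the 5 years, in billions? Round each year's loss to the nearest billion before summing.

€2,087 billion

Year 1993: gap = -2.6 × (7.86 - 5.45) = -6.266%, loss ≈ 5480 × 6.266/100 ≈ 343.
Year 1994: gap = -2.6 × (6.67 - 5.45) = -3.172%, loss ≈ 5480 × 3.172/100 ≈ 174.
Year 1995: gap = -2.6 × (9.93 - 5.45) = -11.648%, loss ≈ 5480 × 11.648/100 ≈ 638.
Year 1996: gap = -2.6 × (9.89 - 5.45) = -11.544%, loss ≈ 5480 × 11.544/100 ≈ 633.
Year 1997: gap = -2.6 × (7.55 - 5.45) = -5.46%, loss ≈ 5480 × 5.46/100 ≈ 299.
Total lost output = 343 + 174 + 638 + 633 + 299 = 2087 billion.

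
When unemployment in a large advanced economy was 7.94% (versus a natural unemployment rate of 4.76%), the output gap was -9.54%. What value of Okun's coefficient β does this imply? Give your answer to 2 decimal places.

Okun's law: output gap = -β × (u - u*).
-9.54 = -β × (7.94 - 4.76) = -β × 3.18, so β = 9.54/3.18 = 3.00.

β ≈ 3.00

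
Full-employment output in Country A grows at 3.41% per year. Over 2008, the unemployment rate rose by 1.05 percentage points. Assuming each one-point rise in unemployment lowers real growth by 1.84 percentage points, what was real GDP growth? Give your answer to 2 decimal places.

1.48%

Growth-rate Okun's law: g_Y = g_Y* - β × Δu.
g_Y = 3.41 - 1.84 × (1.05) = 3.41 - 1.932 = 1.478%, i.e. 1.48% to 2 d.p.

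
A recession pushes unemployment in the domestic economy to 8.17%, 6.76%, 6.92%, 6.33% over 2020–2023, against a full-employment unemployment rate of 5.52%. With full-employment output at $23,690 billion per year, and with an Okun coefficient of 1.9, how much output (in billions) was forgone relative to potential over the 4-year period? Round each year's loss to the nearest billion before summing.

$2,746 billion

Year 2020: gap = -1.9 × (8.17 - 5.52) = -5.035%, loss ≈ 23690 × 5.035/100 ≈ 1193.
Year 2021: gap = -1.9 × (6.76 - 5.52) = -2.356%, loss ≈ 23690 × 2.356/100 ≈ 558.
Year 2022: gap = -1.9 × (6.92 - 5.52) = -2.66%, loss ≈ 23690 × 2.66/100 ≈ 630.
Year 2023: gap = -1.9 × (6.33 - 5.52) = -1.539%, loss ≈ 23690 × 1.539/100 ≈ 365.
Total lost output = 1193 + 558 + 630 + 365 = 2746 billion.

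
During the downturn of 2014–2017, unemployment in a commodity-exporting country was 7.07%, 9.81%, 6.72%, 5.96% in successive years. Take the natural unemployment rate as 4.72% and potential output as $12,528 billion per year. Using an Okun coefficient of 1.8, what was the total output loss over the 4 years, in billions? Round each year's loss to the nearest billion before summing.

Year 2014: gap = -1.8 × (7.07 - 4.72) = -4.23%, loss ≈ 12528 × 4.23/100 ≈ 530.
Year 2015: gap = -1.8 × (9.81 - 4.72) = -9.162%, loss ≈ 12528 × 9.162/100 ≈ 1148.
Year 2016: gap = -1.8 × (6.72 - 4.72) = -3.6%, loss ≈ 12528 × 3.6/100 ≈ 451.
Year 2017: gap = -1.8 × (5.96 - 4.72) = -2.232%, loss ≈ 12528 × 2.232/100 ≈ 280.
Total lost output = 530 + 1148 + 451 + 280 = 2409 billion.

$2,409 billion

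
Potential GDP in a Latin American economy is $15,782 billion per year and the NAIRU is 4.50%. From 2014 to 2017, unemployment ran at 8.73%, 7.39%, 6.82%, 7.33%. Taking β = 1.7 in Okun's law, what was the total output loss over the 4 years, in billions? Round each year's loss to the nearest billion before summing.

Year 2014: gap = -1.7 × (8.73 - 4.5) = -7.191%, loss ≈ 15782 × 7.191/100 ≈ 1135.
Year 2015: gap = -1.7 × (7.39 - 4.5) = -4.913%, loss ≈ 15782 × 4.913/100 ≈ 775.
Year 2016: gap = -1.7 × (6.82 - 4.5) = -3.944%, loss ≈ 15782 × 3.944/100 ≈ 622.
Year 2017: gap = -1.7 × (7.33 - 4.5) = -4.811%, loss ≈ 15782 × 4.811/100 ≈ 759.
Total lost output = 1135 + 775 + 622 + 759 = 3291 billion.

$3,291 billion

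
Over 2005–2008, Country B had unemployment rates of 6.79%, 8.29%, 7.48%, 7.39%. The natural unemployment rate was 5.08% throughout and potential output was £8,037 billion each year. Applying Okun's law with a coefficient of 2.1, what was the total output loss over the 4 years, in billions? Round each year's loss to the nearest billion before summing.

£1,626 billion

Year 2005: gap = -2.1 × (6.79 - 5.08) = -3.591%, loss ≈ 8037 × 3.591/100 ≈ 289.
Year 2006: gap = -2.1 × (8.29 - 5.08) = -6.741%, loss ≈ 8037 × 6.741/100 ≈ 542.
Year 2007: gap = -2.1 × (7.48 - 5.08) = -5.04%, loss ≈ 8037 × 5.04/100 ≈ 405.
Year 2008: gap = -2.1 × (7.39 - 5.08) = -4.851%, loss ≈ 8037 × 4.851/100 ≈ 390.
Total lost output = 289 + 542 + 405 + 390 = 1626 billion.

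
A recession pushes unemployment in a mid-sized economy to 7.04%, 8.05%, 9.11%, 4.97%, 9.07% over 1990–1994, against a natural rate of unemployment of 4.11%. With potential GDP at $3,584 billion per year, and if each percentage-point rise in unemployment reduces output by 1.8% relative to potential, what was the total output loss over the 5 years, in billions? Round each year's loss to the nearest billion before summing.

Year 1990: gap = -1.8 × (7.04 - 4.11) = -5.274%, loss ≈ 3584 × 5.274/100 ≈ 189.
Year 1991: gap = -1.8 × (8.05 - 4.11) = -7.092%, loss ≈ 3584 × 7.092/100 ≈ 254.
Year 1992: gap = -1.8 × (9.11 - 4.11) = -9%, loss ≈ 3584 × 9/100 ≈ 323.
Year 1993: gap = -1.8 × (4.97 - 4.11) = -1.548%, loss ≈ 3584 × 1.548/100 ≈ 55.
Year 1994: gap = -1.8 × (9.07 - 4.11) = -8.928%, loss ≈ 3584 × 8.928/100 ≈ 320.
Total lost output = 189 + 254 + 323 + 55 + 320 = 1141 billion.

$1,141 billion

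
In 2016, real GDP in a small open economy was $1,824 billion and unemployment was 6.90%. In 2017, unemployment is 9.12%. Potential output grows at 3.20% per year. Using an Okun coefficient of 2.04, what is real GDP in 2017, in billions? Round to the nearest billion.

Δu = 9.12 - 6.9 = 2.22 points.
Okun's law (growth form): g_Y = g_Y* - β × Δu = 3.20 - 2.04 × (2.22) = 3.2 - 4.5288 = -1.3288%.
Real GDP in the next year = 1824 × (1 - 1.3288/100) = 1824 × 0.986712 ≈ 1800 billion.

$1,800 billion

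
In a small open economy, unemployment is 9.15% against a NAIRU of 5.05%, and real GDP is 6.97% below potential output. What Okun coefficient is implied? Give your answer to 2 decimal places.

β ≈ 1.70

Okun's law: output gap = -β × (u - u*).
-6.97 = -β × (9.15 - 5.05) = -β × 4.1, so β = 6.97/4.1 = 1.70.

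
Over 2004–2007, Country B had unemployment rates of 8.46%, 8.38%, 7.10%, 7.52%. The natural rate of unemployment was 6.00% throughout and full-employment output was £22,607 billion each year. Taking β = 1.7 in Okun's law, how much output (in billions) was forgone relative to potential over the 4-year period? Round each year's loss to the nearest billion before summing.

Year 2004: gap = -1.7 × (8.46 - 6) = -4.182%, loss ≈ 22607 × 4.182/100 ≈ 945.
Year 2005: gap = -1.7 × (8.38 - 6) = -4.046%, loss ≈ 22607 × 4.046/100 ≈ 915.
Year 2006: gap = -1.7 × (7.1 - 6) = -1.87%, loss ≈ 22607 × 1.87/100 ≈ 423.
Year 2007: gap = -1.7 × (7.52 - 6) = -2.584%, loss ≈ 22607 × 2.584/100 ≈ 584.
Total lost output = 945 + 915 + 423 + 584 = 2867 billion.

£2,867 billion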